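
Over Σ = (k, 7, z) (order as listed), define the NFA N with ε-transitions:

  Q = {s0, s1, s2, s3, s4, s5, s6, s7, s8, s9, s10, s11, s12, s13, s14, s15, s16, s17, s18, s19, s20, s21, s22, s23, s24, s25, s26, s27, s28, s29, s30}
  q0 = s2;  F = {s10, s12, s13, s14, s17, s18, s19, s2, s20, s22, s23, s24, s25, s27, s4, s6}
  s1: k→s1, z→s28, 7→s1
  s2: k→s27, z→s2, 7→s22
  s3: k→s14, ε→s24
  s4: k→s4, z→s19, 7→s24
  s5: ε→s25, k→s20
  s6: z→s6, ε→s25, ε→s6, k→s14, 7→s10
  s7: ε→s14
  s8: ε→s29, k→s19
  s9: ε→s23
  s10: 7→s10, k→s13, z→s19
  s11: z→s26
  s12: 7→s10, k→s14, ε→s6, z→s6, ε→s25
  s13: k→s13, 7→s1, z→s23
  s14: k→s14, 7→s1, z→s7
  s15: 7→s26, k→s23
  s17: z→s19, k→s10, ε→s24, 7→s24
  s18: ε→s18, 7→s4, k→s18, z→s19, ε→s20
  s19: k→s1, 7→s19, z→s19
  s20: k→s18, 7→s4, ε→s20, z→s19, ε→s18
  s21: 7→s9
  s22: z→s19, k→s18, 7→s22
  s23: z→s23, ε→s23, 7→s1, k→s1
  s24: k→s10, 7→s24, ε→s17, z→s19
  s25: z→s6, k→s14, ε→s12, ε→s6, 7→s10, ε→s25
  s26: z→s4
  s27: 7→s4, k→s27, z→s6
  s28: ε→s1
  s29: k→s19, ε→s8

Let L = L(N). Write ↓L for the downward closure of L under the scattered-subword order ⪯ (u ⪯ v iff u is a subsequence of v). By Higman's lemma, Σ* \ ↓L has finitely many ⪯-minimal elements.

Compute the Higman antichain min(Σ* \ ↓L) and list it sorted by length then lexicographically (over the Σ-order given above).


|Q|=31, |F|=16, |δ|=81 (21 ε).
min D↑ (13 st, q0=0, F={10}): 0:k→1,7→2,z→0 1:k→1,7→3,z→4 2:k→5,7→2,z→6 3:k→3,7→7,z→6 4:k→8,7→9,z→4 5:k→5,7→3,z→6 6:k→10,7→6,z→6 7:k→9,7→7,z→6 8:k→8,7→10,z→8 9:k→11,7→9,z→6 10:k→10,7→10,z→10 11:k→11,7→10,z→12 12:k→10,7→10,z→12 [Hopcroft].
'7zk': N↓-sim [19, 12, 4, 2] end={s1,s28} ∉↓L; 3/3 deletions ∈↓L.
'kzk7': run [19, 17, 11, 6, 2] end={s1,s28} ∉↓L; 4/4 del acc.
'k77kk7': |S_i|=[19, 17, 9, 8, 6, 4, 2] end={s1,s28} — reject; 6/6 del acc.
3 minimals (antichain).

min(Σ*\↓L) = [7zk, kzk7, k77kk7].


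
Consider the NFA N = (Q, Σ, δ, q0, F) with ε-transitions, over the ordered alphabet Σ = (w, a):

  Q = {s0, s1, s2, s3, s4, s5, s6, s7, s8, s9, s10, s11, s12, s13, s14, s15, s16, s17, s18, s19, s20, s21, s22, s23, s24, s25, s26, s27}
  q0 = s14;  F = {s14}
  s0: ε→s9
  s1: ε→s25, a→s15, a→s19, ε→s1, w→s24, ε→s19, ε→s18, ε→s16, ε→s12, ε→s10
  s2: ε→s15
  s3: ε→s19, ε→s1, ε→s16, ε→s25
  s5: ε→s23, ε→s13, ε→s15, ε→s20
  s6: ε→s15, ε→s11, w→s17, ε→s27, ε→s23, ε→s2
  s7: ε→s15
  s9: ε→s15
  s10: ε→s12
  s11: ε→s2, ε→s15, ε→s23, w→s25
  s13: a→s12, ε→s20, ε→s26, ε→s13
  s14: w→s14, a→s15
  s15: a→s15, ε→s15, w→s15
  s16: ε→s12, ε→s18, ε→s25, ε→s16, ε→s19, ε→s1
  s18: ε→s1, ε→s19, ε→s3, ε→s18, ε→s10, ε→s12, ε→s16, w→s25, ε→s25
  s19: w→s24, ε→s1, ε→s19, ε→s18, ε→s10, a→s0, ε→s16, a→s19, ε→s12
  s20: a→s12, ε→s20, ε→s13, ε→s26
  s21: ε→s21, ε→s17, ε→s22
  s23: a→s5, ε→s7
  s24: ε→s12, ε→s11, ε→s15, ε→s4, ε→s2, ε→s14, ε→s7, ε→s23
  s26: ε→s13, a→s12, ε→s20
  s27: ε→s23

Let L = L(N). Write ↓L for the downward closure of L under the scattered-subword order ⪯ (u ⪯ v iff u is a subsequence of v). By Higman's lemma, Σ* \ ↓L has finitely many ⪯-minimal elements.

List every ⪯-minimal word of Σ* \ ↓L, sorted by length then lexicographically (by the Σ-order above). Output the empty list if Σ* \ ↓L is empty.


|Q|=28, |F|=1, |δ|=87 (70 ε).
min D↑ (2 st, q0=0, F={1}): 0:w→0,a→1 1:w→1,a→1 [Hopcroft].
'a': N↓-sim [2, 1] end={s15} — reject; 1/1 deletions ∈↓L.
1 minimals (antichain).

A = [a].


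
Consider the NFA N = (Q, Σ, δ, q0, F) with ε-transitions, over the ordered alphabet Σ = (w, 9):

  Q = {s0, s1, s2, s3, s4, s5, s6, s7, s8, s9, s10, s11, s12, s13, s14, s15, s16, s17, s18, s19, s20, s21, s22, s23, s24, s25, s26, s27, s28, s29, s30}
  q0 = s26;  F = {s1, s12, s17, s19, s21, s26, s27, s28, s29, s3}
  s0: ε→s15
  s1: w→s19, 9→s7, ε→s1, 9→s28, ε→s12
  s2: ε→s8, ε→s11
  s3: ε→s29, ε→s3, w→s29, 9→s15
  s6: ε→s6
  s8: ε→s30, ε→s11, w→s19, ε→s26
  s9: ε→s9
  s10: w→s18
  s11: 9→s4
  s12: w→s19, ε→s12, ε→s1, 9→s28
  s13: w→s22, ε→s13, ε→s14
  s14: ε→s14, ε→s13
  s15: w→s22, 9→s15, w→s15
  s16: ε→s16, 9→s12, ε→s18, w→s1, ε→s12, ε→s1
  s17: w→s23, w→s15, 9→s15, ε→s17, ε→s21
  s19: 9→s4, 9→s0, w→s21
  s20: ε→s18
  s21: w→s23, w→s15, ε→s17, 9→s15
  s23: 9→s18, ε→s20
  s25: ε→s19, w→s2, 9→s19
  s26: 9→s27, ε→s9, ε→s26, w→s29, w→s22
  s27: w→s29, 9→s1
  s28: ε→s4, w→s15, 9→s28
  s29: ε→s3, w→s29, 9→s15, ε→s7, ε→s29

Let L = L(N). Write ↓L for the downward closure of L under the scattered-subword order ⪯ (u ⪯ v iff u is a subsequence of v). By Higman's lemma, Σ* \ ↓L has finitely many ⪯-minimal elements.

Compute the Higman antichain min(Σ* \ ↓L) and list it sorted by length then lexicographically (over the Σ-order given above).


|Q|=31, |F|=10, |δ|=71 (34 ε).
min D↑ (8 st, q0=0, F={3}): 0:w→1,9→2 1:w→1,9→3 2:w→1,9→4 3:w→3,9→3 4:w→5,9→6 5:w→7,9→3 6:w→3,9→6 7:w→3,9→3.
'w9': run [19, 13, 5] end={s0,s15,s18,s22,s4} ∉↓L; 2/2 deletions ∈↓L.
'999w': |S_i|=[19, 17, 14, 7, 2] end={s15,s22} rej; 4/4 del acc.
'99www': run [19, 17, 14, 10, 7, 5] end={s15,s18,s20,s22,s23} rej; 5/5 single-dels accept.
3 minimals (antichain).

Antichain: [w9, 999w, 99www].


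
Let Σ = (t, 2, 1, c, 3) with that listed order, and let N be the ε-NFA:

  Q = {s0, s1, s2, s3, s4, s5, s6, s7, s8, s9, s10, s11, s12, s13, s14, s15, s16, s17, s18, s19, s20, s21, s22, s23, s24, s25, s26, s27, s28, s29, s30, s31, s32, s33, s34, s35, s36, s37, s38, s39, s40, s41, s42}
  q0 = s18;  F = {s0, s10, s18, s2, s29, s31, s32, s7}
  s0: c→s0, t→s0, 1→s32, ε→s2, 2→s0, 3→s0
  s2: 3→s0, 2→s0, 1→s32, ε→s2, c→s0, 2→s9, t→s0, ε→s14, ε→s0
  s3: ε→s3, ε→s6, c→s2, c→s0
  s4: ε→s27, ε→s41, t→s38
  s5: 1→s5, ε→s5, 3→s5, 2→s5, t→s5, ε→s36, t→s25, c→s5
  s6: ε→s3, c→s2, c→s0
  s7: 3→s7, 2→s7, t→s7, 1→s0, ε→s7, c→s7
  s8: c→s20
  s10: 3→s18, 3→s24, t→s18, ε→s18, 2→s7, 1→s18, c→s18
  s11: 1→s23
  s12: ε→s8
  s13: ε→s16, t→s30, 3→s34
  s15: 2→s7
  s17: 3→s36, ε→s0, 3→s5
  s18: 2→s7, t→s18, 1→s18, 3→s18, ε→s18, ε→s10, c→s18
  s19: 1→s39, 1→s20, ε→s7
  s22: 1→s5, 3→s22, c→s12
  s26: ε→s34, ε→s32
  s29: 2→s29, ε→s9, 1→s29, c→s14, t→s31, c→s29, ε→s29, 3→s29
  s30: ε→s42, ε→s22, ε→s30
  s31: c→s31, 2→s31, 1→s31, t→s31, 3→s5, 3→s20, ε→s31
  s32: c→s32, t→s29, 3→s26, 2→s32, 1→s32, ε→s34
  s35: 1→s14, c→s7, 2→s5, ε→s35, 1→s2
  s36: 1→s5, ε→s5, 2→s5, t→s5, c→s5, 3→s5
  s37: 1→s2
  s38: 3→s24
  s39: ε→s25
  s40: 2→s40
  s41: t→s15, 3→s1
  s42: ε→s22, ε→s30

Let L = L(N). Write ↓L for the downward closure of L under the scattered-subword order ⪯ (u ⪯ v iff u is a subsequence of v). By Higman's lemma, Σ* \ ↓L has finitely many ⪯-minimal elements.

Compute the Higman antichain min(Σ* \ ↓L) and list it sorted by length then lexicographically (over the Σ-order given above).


A = [211tt3].

|Q|=43, |F|=8, |δ|=114 (33 ε).
min D↑ (7 st, q0=0, F={6}): 0:t→0,2→1,1→0,c→0,3→0 1:t→1,2→1,1→2,c→1,3→1 2:t→2,2→2,1→3,c→2,3→2 3:t→4,2→3,1→3,c→3,3→3 4:t→5,2→4,1→4,c→4,3→4 5:t→5,2→5,1→5,c→5,3→6 6:t→6,2→6,1→6,c→6,3→6 [Hopcroft].
'211tt3': |S_i|=[17, 14, 13, 11, 8, 5, 4] end={s20,s25,s36,s5} rej; 6/6 del acc.
1 obstructions.


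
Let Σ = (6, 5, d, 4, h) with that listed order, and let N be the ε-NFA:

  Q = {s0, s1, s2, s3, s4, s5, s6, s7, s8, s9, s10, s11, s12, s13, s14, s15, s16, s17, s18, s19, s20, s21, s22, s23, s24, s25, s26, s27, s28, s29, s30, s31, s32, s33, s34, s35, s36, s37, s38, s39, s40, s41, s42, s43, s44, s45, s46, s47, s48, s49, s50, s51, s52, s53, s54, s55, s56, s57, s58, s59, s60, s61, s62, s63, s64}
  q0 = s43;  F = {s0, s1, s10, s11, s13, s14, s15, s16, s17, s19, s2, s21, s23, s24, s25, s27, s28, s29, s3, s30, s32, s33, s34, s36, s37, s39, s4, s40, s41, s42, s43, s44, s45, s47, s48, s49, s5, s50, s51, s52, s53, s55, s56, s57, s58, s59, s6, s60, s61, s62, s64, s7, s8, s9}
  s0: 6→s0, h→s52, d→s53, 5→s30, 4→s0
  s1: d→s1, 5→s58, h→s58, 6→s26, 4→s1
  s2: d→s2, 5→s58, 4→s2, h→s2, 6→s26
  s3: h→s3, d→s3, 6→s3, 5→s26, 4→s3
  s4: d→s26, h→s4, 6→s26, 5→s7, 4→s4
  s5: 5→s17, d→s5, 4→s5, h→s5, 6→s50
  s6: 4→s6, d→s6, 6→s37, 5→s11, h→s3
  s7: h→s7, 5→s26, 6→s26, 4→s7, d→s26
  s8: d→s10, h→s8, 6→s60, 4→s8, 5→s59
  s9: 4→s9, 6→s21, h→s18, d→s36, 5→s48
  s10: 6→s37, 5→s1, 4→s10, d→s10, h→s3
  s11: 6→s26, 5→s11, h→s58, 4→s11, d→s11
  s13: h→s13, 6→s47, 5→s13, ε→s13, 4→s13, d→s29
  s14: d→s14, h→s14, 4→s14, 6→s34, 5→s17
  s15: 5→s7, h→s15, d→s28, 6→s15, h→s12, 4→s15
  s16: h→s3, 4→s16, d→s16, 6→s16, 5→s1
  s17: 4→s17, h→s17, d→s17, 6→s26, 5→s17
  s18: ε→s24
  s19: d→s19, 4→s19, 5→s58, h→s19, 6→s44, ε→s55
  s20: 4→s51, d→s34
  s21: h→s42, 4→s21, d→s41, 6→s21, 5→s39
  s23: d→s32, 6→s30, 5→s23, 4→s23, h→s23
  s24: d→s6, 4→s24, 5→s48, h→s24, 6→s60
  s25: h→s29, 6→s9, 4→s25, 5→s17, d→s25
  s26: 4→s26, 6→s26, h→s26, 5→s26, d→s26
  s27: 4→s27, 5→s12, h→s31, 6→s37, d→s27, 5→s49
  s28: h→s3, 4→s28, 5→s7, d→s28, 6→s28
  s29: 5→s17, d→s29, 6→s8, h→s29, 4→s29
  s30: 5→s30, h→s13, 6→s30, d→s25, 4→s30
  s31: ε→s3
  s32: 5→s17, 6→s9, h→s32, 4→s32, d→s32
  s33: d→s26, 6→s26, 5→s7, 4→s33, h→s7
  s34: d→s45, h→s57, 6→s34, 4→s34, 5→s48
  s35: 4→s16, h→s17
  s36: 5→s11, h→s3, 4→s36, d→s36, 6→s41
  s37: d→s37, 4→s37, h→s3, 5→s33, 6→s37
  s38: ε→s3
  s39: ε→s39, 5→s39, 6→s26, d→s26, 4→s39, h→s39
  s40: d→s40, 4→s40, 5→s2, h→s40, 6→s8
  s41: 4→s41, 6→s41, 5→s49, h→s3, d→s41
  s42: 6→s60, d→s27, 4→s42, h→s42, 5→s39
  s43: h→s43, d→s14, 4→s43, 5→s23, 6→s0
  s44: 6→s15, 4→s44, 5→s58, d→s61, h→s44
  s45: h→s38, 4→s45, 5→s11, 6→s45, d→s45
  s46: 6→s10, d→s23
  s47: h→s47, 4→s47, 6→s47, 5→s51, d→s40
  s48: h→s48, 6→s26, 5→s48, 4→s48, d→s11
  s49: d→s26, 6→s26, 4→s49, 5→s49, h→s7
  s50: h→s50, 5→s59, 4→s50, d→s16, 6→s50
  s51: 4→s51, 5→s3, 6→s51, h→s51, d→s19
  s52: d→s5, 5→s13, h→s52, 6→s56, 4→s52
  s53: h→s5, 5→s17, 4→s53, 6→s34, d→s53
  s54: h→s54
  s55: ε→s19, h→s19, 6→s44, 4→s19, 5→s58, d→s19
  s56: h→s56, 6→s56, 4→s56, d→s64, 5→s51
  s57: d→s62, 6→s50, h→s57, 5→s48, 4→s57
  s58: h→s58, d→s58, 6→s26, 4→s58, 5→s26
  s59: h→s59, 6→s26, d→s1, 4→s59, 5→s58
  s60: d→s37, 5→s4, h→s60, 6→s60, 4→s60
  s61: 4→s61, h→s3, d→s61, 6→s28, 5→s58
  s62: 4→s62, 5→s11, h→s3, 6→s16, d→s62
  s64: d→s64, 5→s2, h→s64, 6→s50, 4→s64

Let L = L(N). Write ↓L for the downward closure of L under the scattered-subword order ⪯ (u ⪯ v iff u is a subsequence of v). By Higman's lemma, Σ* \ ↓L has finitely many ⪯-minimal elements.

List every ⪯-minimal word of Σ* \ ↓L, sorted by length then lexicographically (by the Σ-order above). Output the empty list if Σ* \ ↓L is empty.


A = [d56, d6dh5, 6h6555, 5d665d].

|Q|=65, |F|=54, |δ|=291 (7 ε).
min D↑ (54 st, q0=0, F={18}): 0:6→1,5→2,d→3,4→0,h→0 1:6→1,5→4,d→5,4→1,h→6 2:6→4,5→2,d→7,4→2,h→2 3:6→8,5→9,d→3,4→3,h→3 4:6→4,5→4,d→10,4→4,h→11 5:6→8,5→9,d→5,4→5,h→12 6:6→13,5→11,d→12,4→6,h→6 7:6→14,5→9,d→7,4→7,h→7 8:6→8,5→15,d→16,4→8,h→17 9:6→18,5→9,d→9,4→9,h→9 10:6→14,5→9,d→10,4→10,h→19 11:6→20,5→11,d→19,4→11,h→11 12:6→21,5→9,d→12,4→12,h→12 13:6→13,5→22,d→23,4→13,h→13 14:6→24,5→15,d→25,4→14,h→26 15:6→18,5→15,d→27,4→15,h→15 16:6→16,5→27,d→16,4→16,h→28 17:6→21,5→15,d→29,4→17,h→17 18:6→18,5→18,d→18,4→18,h→18 19:6→30,5→9,d→19,4→19,h→19 20:6→20,5→22,d→31,4→20,h→20 21:6→21,5→32,d→33,4→21,h→21 22:6→22,5→28,d→34,4→22,h→22 23:6→21,5→35,d→23,4→23,h→23 24:6→24,5→36,d→37,4→24,h→38 25:6→37,5→27,d→25,4→25,h→28 26:6→39,5→15,d→40,4→26,h→26 27:6→18,5→27,d→27,4→27,h→41 28:6→28,5→18,d→28,4→28,h→28 29:6→33,5→27,d→29,4→29,h→28 30:6→39,5→32,d→42,4→30,h→30 31:6→30,5→35,d→31,4→31,h→31 32:6→18,5→41,d→43,4→32,h→32 33:6→33,5→43,d→33,4→33,h→28 34:6→44,5→41,d→34,4→34,h→34 35:6→18,5→41,d→35,4→35,h→35 36:6→18,5→36,d→18,4→36,h→36 37:6→37,5→45,d→37,4→37,h→28 38:6→39,5→36,d→46,4→38,h→38 39:6→39,5→47,d→48,4→39,h→39 40:6→48,5→27,d→40,4→40,h→28 41:6→18,5→18,d→41,4→41,h→41 42:6→48,5→43,d→42,4→42,h→28 43:6→18,5→41,d→43,4→43,h→41 44:6→49,5→41,d→50,4→44,h→44 45:6→18,5→45,d→18,4→45,h→51 46:6→48,5→45,d→46,4→46,h→28 47:6→18,5→51,d→18,4→47,h→47 48:6→48,5→52,d→48,4→48,h→28 49:6→49,5→51,d→53,4→49,h→49 50:6→53,5→41,d→50,4→50,h→28 51:6→18,5→18,d→18,4→51,h→51 52:6→18,5→51,d→18,4→52,h→51 53:6→53,5→51,d→53,4→53,h→28.
'd56': |S_i|=[59, 50, 14, 1] end={s26} rej; 3/3 deletions ∈↓L.
'd6dh5': |S_i|=[59, 50, 38, 22, 6, 1] end={s26} ∉↓L; 5/5 single-dels accept.
'6h6555': N↓-sim [59, 55, 45, 27, 17, 4, 1] end={s26} ∉↓L; 6/6 deletions ∈↓L.
'5d665d': N↓-sim [59, 44, 39, 31, 17, 7, 1] end={s26} rej; 6/6 deletions ∈↓L.
4 minimals (antichain).


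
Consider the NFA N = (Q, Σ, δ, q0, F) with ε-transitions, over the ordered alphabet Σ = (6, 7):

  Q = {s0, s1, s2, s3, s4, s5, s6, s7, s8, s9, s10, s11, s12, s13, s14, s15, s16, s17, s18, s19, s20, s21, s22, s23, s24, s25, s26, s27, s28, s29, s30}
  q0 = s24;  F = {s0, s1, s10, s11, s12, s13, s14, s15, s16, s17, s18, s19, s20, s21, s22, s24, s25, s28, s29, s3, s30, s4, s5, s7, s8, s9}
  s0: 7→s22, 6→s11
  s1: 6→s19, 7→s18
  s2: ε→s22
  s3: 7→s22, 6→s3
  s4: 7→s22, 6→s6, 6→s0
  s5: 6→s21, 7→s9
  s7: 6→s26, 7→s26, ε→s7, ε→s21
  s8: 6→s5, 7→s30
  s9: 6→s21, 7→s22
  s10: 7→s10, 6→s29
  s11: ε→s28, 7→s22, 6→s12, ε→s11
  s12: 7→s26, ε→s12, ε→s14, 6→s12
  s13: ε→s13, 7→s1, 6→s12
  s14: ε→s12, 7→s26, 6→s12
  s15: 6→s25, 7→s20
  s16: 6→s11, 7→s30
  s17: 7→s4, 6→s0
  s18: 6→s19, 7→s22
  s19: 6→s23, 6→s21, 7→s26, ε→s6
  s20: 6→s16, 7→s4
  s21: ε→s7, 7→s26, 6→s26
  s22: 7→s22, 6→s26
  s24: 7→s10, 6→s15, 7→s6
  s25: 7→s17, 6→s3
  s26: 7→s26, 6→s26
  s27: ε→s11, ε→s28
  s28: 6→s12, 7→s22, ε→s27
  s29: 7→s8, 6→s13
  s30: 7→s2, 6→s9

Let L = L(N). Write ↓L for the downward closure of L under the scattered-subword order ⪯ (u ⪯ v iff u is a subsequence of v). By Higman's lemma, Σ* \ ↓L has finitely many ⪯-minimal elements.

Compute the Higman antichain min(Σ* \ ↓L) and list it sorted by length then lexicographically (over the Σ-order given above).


min(Σ*\↓L) = [66676, 67776, 76667, 767666].

|Q|=31, |F|=26, |δ|=71 (14 ε).
min D↑ (24 st, q0=0, F={19}): 0:6→1,7→2 1:6→3,7→4 2:6→5,7→2 3:6→6,7→7 4:6→8,7→9 5:6→10,7→11 6:6→6,7→12 7:6→13,7→9 8:6→14,7→15 9:6→13,7→12 10:6→16,7→17 11:6→18,7→15 12:6→19,7→12 13:6→14,7→12 14:6→16,7→12 15:6→20,7→12 16:6→16,7→19 17:6→21,7→22 18:6→23,7→20 19:6→19,7→19 20:6→23,7→12 21:6→23,7→19 22:6→21,7→12 23:6→19,7→19.
'66676': run [31, 29, 25, 15, 2, 1] end={s26} — reject; 5/5 del acc.
'67776': N↓-sim [31, 29, 24, 18, 3, 1] end={s26} rej; 5/5 single-dels accept.
'76667': run [31, 27, 23, 17, 8, 1] end={s26} ∉↓L; 5/5 single-dels accept.
'767666': |S_i|=[31, 27, 23, 14, 9, 4, 1] end={s26} — reject; 6/6 deletions ∈↓L.
4 minimals (antichain).


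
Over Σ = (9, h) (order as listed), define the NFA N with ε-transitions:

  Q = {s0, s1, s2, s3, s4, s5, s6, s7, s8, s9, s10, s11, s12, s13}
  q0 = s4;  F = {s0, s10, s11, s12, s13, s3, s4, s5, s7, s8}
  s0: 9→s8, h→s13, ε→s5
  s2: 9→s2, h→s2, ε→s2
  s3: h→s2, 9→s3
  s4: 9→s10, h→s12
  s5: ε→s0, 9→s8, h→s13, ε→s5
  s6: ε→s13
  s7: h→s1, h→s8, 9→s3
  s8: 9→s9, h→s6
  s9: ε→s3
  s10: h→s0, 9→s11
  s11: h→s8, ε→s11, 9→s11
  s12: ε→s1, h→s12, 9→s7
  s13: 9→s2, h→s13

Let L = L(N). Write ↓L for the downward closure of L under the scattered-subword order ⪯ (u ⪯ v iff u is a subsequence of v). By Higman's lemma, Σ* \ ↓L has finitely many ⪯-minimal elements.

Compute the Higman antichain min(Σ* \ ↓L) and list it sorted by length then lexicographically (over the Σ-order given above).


|Q|=14, |F|=10, |δ|=31 (8 ε).
min D↑ (10 st, q0=0, F={9}): 0:9→1,h→2 1:9→3,h→4 2:9→5,h→2 3:9→3,h→6 4:9→6,h→7 5:9→8,h→6 6:9→8,h→7 7:9→9,h→7 8:9→8,h→9 9:9→9,h→9.
'9hh9': N↓-sim [14, 12, 9, 3, 1] end={s2} — reject; 4/4 deletions ∈↓L.
'h99h': run [14, 11, 8, 3, 1] end={s2} rej; 4/4 del acc.
'99h9h': N↓-sim [14, 12, 7, 6, 3, 1] end={s2} — reject; 5/5 del acc.
3 obstructions.

Antichain: [9hh9, h99h, 99h9h].


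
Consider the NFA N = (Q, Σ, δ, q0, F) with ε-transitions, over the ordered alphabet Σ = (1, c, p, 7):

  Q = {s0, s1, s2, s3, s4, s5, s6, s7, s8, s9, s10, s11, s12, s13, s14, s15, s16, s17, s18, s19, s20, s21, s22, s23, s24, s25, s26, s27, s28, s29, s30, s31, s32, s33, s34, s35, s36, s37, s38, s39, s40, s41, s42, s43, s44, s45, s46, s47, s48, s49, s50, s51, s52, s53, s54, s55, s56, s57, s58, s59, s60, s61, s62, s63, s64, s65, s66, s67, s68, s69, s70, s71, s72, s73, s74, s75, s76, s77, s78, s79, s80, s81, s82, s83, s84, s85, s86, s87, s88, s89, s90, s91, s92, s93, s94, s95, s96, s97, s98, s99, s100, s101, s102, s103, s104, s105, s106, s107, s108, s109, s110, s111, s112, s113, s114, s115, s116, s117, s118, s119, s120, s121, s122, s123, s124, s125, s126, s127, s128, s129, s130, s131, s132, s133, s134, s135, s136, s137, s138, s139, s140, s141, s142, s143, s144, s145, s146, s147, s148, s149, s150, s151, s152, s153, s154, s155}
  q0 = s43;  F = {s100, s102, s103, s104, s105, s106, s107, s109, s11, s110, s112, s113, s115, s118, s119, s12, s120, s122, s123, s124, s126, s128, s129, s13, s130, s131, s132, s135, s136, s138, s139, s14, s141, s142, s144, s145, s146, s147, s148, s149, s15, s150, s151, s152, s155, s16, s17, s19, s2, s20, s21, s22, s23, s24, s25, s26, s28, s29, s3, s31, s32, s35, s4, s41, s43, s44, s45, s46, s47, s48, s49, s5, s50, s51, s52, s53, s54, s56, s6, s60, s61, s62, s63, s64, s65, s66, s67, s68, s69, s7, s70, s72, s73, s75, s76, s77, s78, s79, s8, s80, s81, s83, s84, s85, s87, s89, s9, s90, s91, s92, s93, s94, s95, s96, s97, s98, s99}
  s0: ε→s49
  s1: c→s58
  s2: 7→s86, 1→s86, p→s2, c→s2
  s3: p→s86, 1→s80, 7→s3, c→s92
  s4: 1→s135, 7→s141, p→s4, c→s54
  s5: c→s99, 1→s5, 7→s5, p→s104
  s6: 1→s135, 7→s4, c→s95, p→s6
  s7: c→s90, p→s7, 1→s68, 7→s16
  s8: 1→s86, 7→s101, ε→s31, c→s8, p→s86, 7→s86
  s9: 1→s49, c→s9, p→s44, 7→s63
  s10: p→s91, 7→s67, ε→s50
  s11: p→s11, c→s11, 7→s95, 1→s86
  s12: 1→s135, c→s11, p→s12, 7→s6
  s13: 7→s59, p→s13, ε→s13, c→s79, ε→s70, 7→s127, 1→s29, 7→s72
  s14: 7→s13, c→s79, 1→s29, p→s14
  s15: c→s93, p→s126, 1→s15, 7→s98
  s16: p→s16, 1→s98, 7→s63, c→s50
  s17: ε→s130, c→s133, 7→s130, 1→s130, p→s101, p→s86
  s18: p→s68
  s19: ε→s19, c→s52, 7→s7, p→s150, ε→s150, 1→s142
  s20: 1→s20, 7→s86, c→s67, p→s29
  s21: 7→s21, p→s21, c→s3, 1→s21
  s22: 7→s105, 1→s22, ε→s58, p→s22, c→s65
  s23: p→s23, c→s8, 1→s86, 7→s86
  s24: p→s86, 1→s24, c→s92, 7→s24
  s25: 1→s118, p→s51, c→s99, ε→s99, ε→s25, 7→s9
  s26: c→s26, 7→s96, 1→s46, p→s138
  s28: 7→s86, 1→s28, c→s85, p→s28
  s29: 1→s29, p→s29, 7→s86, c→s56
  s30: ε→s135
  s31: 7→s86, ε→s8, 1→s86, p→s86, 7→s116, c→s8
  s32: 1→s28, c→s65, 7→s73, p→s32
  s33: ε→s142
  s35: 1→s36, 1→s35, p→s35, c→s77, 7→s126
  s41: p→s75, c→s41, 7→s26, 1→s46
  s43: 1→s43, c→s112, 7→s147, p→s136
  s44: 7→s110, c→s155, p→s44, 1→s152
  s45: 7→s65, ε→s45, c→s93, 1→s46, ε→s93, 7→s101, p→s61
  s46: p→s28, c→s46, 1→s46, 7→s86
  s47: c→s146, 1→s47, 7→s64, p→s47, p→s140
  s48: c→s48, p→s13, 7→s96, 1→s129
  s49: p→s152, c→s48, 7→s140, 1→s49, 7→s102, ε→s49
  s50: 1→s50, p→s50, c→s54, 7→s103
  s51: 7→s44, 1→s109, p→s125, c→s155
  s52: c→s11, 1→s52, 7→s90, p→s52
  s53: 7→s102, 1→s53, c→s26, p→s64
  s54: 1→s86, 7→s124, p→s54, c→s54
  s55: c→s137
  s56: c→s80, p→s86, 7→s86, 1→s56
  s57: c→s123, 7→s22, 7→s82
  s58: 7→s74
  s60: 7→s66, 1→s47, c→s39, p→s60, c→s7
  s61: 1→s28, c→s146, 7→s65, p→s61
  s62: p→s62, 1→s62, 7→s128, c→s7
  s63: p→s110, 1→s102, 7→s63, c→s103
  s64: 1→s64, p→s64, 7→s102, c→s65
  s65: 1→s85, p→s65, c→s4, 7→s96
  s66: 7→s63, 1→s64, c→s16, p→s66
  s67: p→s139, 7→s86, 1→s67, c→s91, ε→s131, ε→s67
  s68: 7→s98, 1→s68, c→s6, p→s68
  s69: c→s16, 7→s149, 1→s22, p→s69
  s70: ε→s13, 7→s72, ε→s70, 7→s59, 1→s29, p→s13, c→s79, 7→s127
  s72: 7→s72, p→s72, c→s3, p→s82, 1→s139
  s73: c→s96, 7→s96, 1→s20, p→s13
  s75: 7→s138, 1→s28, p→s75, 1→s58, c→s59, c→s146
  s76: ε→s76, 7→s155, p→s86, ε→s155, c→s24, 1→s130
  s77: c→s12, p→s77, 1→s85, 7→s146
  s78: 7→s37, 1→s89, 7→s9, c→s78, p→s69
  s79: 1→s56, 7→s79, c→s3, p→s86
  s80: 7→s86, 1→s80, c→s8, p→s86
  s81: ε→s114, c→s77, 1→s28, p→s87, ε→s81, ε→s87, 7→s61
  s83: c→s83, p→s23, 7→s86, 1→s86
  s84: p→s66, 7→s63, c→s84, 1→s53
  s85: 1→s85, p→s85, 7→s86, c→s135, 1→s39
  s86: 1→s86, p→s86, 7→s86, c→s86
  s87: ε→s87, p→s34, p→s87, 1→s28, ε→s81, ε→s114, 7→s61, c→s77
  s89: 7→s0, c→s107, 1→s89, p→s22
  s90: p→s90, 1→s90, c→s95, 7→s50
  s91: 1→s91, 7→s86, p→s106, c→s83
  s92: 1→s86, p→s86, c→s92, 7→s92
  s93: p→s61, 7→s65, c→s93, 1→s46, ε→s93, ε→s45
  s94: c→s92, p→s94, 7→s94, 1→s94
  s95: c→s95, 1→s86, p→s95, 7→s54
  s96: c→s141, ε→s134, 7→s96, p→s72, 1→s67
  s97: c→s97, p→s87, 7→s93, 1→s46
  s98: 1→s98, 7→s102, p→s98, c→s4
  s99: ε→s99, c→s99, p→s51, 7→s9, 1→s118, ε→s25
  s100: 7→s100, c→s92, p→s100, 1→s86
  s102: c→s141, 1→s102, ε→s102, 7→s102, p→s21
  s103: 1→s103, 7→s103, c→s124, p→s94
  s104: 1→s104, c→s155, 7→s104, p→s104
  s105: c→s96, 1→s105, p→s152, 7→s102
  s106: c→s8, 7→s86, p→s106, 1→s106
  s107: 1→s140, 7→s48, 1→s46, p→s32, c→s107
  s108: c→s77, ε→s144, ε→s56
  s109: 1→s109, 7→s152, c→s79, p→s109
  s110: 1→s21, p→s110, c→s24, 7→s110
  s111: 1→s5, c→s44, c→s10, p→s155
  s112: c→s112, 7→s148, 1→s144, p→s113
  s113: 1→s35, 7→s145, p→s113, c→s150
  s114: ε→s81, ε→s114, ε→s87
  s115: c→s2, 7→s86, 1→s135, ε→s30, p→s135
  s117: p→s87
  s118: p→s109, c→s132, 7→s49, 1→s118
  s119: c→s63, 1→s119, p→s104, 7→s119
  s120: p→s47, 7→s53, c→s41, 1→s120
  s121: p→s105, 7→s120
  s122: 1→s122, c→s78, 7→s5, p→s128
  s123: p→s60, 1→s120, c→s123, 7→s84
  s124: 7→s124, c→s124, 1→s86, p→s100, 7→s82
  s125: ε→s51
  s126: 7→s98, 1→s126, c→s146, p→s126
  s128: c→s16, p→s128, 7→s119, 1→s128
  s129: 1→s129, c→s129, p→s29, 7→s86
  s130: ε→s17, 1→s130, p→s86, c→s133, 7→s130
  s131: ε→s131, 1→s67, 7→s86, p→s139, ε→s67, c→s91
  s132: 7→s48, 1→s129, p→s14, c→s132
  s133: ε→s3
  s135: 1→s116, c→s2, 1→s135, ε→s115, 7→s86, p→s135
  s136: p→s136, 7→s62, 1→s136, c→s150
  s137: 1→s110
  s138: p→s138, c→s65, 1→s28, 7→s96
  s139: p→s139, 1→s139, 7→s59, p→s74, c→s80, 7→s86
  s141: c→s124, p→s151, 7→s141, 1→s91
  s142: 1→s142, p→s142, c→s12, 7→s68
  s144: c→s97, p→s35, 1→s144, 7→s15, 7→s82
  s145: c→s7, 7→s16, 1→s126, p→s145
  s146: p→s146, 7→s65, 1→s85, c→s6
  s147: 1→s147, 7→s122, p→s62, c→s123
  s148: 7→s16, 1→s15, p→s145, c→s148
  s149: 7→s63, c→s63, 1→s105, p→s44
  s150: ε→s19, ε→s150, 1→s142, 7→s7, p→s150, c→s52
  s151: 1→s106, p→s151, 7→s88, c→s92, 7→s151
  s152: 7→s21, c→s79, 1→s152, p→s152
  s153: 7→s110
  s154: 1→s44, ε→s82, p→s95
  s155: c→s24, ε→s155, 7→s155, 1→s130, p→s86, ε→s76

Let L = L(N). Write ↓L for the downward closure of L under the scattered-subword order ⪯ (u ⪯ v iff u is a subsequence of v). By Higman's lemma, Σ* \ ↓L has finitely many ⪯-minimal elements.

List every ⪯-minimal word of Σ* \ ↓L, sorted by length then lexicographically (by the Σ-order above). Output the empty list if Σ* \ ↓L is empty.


|Q|=156, |F|=117, |δ|=570 (52 ε).
min D↑ (108 st, q0=0, F={48}): 0:1→0,c→1,p→2,7→3 1:1→4,c→1,p→5,7→6 2:1→2,c→7,p→2,7→8 3:1→3,c→9,p→8,7→10 4:1→4,c→11,p→12,7→13 5:1→12,c→7,p→5,7→14 6:1→13,c→6,p→14,7→15 7:1→16,c→17,p→7,7→18 8:1→8,c→18,p→8,7→19 9:1→20,c→9,p→21,7→22 10:1→10,c→23,p→19,7→24 11:1→25,c→11,p→26,7→27 12:1→12,c→28,p→12,7→29 13:1→13,c→27,p→29,7→30 14:1→29,c→18,p→14,7→15 15:1→30,c→31,p→15,7→32 16:1→16,c→33,p→16,7→34 17:1→17,c→35,p→17,7→36 18:1→34,c→36,p→18,7→15 19:1→19,c→15,p→19,7→37 20:1→20,c→38,p→39,7→40 21:1→39,c→18,p→21,7→41 22:1→40,c→22,p→41,7→32 23:1→42,c→23,p→43,7→44 24:1→24,c→45,p→46,7→24 25:1→25,c→25,p→47,7→48 26:1→47,c→28,p→26,7→49 27:1→25,c→27,p→49,7→50 28:1→51,c→33,p→28,7→52 29:1→29,c→52,p→29,7→30 30:1→30,c→53,p→30,7→54 31:1→31,c→55,p→31,7→56 32:1→54,c→56,p→57,7→32 33:1→58,c→35,p→33,7→59 34:1→34,c→59,p→34,7→30 35:1→48,c→35,p→35,7→60 36:1→36,c→60,p→36,7→31 37:1→37,c→32,p→46,7→37 38:1→25,c→38,p→61,7→62 39:1→39,c→52,p→39,7→63 40:1→40,c→62,p→63,7→54 41:1→63,c→15,p→41,7→32 42:1→42,c→64,p→65,7→66 43:1→65,c→15,p→43,7→67 44:1→66,c→44,p→68,7→32 45:1→69,c→45,p→70,7→44 46:1→46,c→71,p→46,7→46 47:1→47,c→51,p→47,7→48 48:1→48,c→48,p→48,7→48 49:1→47,c→52,p→49,7→50 50:1→51,c→53,p→50,7→72 51:1→51,c→58,p→51,7→48 52:1→51,c→59,p→52,7→50 53:1→58,c→55,p→53,7→73 54:1→54,c→73,p→74,7→54 55:1→48,c→55,p→55,7→75 56:1→56,c→75,p→76,7→56 57:1→74,c→77,p→57,7→57 58:1→58,c→78,p→58,7→48 59:1→58,c→60,p→59,7→53 60:1→48,c→60,p→60,7→55 61:1→47,c→52,p→61,7→79 62:1→25,c→62,p→79,7→72 63:1→63,c→50,p→63,7→54 64:1→25,c→64,p→80,7→81 65:1→65,c→50,p→65,7→82 66:1→66,c→81,p→83,7→54 67:1→82,c→32,p→68,7→32 68:1→83,c→71,p→68,7→57 69:1→69,c→84,p→85,7→66 70:1→85,c→71,p→70,7→68 71:1→86,c→77,p→48,7→71 72:1→87,c→73,p→88,7→72 73:1→89,c→75,p→90,7→73 74:1→74,c→91,p→74,7→74 75:1→48,c→75,p→92,7→75 76:1→76,c→93,p→76,7→76 77:1→77,c→93,p→48,7→77 78:1→48,c→78,p→78,7→48 79:1→47,c→50,p→79,7→72 80:1→47,c→50,p→80,7→94 81:1→95,c→81,p→96,7→72 82:1→82,c→72,p→83,7→54 83:1→83,c→97,p→83,7→74 84:1→95,c→84,p→98,7→81 85:1→85,c→97,p→85,7→83 86:1→86,c→91,p→48,7→86 87:1→87,c→89,p→99,7→48 88:1→99,c→91,p→88,7→88 89:1→89,c→100,p→101,7→48 90:1→101,c→93,p→90,7→90 91:1→102,c→93,p→48,7→91 92:1→48,c→93,p→92,7→92 93:1→48,c→93,p→48,7→93 94:1→103,c→72,p→96,7→72 95:1→95,c→95,p→104,7→48 96:1→104,c→97,p→96,7→88 97:1→105,c→91,p→48,7→97 98:1→104,c→97,p→98,7→96 99:1→99,c→102,p→99,7→48 100:1→48,c→100,p→106,7→48 101:1→101,c→107,p→101,7→48 102:1→102,c→107,p→48,7→48 103:1→103,c→87,p→104,7→48 104:1→104,c→105,p→104,7→48 105:1→105,c→102,p→48,7→48 106:1→48,c→107,p→106,7→48 107:1→48,c→107,p→48,7→48.
'c1c17': run [137, 128, 102, 72, 29, 5] end={s101,s116,s59,s74,s86} — reject; 5/5 single-dels accept.
'pccc1': N↓-sim [137, 106, 65, 35, 15, 1] end={s86} ∉↓L; 5/5 del acc.
'c77cc1': |S_i|=[137, 128, 90, 54, 29, 13, 1] end={s86} ∉↓L; 6/6 del acc.
'777pcp': N↓-sim [137, 118, 97, 68, 40, 16, 2] end={s101,s86} rej; 6/6 single-dels accept.
4 words, ⪯-incomp.

min(Σ*\↓L) = [c1c17, pccc1, c77cc1, 777pcp].


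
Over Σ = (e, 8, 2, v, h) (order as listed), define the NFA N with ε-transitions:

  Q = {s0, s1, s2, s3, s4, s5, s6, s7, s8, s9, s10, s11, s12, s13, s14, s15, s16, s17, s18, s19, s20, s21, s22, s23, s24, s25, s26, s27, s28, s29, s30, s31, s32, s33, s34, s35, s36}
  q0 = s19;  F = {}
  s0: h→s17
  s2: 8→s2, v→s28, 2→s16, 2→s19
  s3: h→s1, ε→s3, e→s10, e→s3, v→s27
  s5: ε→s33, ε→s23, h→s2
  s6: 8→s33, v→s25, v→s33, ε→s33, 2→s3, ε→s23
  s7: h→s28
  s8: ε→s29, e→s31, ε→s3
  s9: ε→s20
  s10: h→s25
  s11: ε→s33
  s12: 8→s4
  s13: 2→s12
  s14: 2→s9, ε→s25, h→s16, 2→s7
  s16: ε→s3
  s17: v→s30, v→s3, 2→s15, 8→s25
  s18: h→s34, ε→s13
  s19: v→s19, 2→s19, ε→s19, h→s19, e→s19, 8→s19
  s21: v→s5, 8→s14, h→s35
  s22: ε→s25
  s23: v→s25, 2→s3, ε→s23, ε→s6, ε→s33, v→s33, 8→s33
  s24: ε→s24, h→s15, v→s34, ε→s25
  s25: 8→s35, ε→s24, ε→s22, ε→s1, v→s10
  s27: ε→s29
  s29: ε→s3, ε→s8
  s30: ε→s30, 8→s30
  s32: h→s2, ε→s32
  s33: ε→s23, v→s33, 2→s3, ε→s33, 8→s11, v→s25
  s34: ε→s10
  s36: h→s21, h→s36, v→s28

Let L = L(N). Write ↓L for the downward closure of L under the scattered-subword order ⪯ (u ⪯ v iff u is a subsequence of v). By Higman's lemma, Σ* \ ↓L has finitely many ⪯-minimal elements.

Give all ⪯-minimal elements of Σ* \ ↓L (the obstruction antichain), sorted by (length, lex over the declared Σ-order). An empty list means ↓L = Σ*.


min(Σ*\↓L) = [ε].

|Q|=37, |F|=0, |δ|=82 (30 ε).
min D↑ (1 st, q0=0, F={0}): 0:e→0,8→0,2→0,v→0,h→0 [Hopcroft].
ε ∈ L(D↑) — L = ∅.


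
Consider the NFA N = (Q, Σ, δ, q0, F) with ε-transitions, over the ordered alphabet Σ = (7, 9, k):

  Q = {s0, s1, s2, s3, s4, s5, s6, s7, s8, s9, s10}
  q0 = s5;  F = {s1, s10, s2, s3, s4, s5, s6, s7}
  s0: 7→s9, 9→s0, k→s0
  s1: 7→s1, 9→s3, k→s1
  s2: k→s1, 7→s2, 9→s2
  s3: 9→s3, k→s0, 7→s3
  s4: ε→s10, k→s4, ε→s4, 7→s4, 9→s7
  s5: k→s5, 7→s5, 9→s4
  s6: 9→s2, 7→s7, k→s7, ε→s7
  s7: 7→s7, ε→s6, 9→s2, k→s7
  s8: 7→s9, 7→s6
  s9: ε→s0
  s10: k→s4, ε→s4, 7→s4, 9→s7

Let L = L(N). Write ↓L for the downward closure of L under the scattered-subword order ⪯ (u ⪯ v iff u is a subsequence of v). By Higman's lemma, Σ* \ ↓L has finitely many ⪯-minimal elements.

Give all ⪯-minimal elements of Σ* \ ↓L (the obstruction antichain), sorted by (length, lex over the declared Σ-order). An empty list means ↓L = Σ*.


A = [999k9k].

|Q|=11, |F|=8, |δ|=35 (6 ε).
min D↑ (7 st, q0=0, F={6}): 0:7→0,9→1,k→0 1:7→1,9→2,k→1 2:7→2,9→3,k→2 3:7→3,9→3,k→4 4:7→4,9→5,k→4 5:7→5,9→5,k→6 6:7→6,9→6,k→6.
'999k9k': N↓-sim [10, 9, 7, 5, 4, 3, 2] end={s0,s9} rej; 6/6 deletions ∈↓L.
1 minimals (antichain).


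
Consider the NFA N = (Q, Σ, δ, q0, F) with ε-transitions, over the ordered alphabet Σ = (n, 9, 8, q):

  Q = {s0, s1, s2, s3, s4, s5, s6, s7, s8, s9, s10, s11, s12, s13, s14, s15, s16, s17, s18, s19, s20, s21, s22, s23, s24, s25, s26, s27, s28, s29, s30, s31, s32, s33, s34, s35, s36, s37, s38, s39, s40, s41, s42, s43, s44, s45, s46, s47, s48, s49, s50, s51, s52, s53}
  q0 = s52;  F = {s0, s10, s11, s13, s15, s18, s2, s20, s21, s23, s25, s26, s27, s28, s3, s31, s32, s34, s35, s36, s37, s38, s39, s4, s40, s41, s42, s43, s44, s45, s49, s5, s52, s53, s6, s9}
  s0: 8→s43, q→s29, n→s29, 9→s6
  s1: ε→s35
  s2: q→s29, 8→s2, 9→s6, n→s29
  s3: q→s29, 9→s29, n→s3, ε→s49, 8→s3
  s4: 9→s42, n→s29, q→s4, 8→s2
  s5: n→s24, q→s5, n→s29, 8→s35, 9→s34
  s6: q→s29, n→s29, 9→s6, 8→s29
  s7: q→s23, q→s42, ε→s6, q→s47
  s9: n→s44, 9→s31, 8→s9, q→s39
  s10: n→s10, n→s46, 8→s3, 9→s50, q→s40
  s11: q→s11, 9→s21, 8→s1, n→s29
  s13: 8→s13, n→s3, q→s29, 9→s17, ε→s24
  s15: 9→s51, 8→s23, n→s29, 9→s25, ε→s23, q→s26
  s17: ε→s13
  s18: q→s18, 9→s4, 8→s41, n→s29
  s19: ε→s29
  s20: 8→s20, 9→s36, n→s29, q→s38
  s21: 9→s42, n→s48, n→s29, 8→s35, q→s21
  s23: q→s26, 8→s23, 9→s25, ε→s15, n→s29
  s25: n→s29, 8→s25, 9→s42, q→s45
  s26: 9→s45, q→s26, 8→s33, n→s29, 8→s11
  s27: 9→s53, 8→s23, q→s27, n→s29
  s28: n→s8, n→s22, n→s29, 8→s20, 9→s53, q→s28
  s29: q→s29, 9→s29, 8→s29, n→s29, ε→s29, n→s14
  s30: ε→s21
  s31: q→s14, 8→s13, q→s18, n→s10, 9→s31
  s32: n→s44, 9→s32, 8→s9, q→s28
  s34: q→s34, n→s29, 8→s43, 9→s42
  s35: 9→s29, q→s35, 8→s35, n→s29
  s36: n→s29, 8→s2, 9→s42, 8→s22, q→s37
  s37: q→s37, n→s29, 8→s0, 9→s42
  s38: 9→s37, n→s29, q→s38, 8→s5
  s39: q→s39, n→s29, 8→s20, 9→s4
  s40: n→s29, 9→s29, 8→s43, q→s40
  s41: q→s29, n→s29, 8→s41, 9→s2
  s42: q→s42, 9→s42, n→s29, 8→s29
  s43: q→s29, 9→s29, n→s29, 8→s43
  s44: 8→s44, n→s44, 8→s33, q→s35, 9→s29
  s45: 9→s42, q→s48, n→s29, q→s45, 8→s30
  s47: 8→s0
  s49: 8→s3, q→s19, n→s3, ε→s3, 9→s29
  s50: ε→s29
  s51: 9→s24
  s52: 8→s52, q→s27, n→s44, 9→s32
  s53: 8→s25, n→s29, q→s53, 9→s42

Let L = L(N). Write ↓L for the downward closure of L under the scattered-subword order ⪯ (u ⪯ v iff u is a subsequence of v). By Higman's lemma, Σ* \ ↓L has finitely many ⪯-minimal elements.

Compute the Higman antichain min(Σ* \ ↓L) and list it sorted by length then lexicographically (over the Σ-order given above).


|Q|=54, |F|=36, |δ|=177 (12 ε).
min D↑ (35 st, q0=0, F={4}): 0:n→1,9→2,8→0,q→3 1:n→1,9→4,8→1,q→5 2:n→1,9→2,8→6,q→7 3:n→4,9→8,8→9,q→3 4:n→4,9→4,8→4,q→4 5:n→4,9→4,8→5,q→5 6:n→1,9→10,8→6,q→11 7:n→4,9→8,8→12,q→7 8:n→4,9→13,8→14,q→8 9:n→4,9→14,8→9,q→15 10:n→16,9→10,8→17,q→18 11:n→4,9→19,8→12,q→11 12:n→4,9→20,8→12,q→21 13:n→4,9→13,8→4,q→13 14:n→4,9→13,8→14,q→22 15:n→4,9→22,8→23,q→15 16:n→16,9→4,8→24,q→25 17:n→24,9→17,8→17,q→4 18:n→4,9→19,8→26,q→18 19:n→4,9→13,8→27,q→19 20:n→4,9→13,8→27,q→28 21:n→4,9→28,8→29,q→21 22:n→4,9→13,8→30,q→22 23:n→4,9→30,8→5,q→23 24:n→24,9→4,8→24,q→4 25:n→4,9→4,8→31,q→25 26:n→4,9→27,8→26,q→4 27:n→4,9→32,8→27,q→4 28:n→4,9→13,8→33,q→28 29:n→4,9→34,8→5,q→29 30:n→4,9→13,8→5,q→30 31:n→4,9→4,8→31,q→4 32:n→4,9→32,8→4,q→4 33:n→4,9→32,8→31,q→4 34:n→4,9→13,8→31,q→34 (ε-aug+det+¬).
'n9': run [50, 17, 3] end={s14,s29,s50} — reject; 2/2 del acc.
'qn': |S_i|=[50, 38, 6] end={s14,s22,s24,s29,s48,s8} rej; 2/2 deletions ∈↓L.
'q998': N↓-sim [50, 38, 21, 5, 2] end={s14,s29} rej; 4/4 deletions ∈↓L.
'9898q': N↓-sim [50, 43, 38, 25, 14, 3] end={s14,s19,s29} — reject; 5/5 deletions ∈↓L.
'q8q889': |S_i|=[50, 38, 29, 20, 16, 5, 2] end={s14,s29} — reject; 6/6 del acc.
5 minimals (antichain).

min(Σ*\↓L) = [n9, qn, q998, 9898q, q8q889].


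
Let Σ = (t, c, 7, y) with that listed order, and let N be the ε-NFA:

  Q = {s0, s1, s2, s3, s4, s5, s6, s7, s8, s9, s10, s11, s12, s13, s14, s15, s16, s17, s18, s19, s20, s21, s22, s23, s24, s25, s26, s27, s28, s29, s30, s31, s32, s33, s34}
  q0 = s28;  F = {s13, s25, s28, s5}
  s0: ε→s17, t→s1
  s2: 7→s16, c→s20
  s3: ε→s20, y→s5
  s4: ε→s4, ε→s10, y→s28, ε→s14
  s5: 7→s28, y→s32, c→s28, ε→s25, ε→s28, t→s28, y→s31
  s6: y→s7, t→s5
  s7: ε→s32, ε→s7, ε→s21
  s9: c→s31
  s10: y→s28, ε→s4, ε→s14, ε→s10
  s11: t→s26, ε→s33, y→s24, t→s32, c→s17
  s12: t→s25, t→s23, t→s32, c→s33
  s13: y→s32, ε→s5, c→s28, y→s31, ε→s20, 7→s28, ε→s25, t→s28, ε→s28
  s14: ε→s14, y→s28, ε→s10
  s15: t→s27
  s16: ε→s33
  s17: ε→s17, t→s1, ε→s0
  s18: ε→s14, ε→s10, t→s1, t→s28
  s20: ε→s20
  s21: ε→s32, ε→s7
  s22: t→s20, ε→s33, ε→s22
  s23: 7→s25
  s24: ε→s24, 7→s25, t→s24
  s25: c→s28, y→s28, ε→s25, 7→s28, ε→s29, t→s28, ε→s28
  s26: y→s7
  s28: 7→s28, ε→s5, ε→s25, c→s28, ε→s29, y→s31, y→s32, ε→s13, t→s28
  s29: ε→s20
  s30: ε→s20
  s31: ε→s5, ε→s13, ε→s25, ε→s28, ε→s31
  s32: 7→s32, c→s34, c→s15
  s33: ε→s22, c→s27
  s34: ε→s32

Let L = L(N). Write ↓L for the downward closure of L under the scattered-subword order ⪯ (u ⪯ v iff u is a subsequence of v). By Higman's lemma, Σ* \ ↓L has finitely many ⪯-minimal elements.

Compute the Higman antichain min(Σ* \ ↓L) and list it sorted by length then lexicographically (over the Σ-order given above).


|Q|=35, |F|=4, |δ|=97 (47 ε).
min D↑ (1 st, q0=0, F={}): 0:t→0,c→0,7→0,y→0 (ε-aug+det+¬).
L(D↑) = ∅; no obstructions.

A = [].


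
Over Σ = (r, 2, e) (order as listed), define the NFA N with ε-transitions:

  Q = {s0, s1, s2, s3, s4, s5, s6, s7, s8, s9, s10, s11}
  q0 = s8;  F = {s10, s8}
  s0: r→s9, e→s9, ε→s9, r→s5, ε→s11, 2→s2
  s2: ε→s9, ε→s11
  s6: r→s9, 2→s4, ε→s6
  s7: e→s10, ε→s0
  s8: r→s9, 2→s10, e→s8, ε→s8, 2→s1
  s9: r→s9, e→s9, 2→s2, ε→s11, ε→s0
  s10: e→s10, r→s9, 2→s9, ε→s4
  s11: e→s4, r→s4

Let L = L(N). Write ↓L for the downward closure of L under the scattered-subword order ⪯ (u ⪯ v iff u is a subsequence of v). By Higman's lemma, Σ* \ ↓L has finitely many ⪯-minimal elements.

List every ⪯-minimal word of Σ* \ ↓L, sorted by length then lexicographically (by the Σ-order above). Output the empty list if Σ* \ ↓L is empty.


A = [r, 22].

|Q|=12, |F|=2, |δ|=29 (10 ε).
min D↑ (3 st, q0=0, F={1}): 0:r→1,2→2,e→0 1:r→1,2→1,e→1 2:r→1,2→1,e→2.
'r': |S_i|=[9, 6] end={s0,s11,s2,s4,s5,s9} rej; 1/1 single-dels accept.
'22': N↓-sim [9, 8, 6] end={s0,s11,s2,s4,s5,s9} ∉↓L; 2/2 single-dels accept.
2 minimals (antichain).


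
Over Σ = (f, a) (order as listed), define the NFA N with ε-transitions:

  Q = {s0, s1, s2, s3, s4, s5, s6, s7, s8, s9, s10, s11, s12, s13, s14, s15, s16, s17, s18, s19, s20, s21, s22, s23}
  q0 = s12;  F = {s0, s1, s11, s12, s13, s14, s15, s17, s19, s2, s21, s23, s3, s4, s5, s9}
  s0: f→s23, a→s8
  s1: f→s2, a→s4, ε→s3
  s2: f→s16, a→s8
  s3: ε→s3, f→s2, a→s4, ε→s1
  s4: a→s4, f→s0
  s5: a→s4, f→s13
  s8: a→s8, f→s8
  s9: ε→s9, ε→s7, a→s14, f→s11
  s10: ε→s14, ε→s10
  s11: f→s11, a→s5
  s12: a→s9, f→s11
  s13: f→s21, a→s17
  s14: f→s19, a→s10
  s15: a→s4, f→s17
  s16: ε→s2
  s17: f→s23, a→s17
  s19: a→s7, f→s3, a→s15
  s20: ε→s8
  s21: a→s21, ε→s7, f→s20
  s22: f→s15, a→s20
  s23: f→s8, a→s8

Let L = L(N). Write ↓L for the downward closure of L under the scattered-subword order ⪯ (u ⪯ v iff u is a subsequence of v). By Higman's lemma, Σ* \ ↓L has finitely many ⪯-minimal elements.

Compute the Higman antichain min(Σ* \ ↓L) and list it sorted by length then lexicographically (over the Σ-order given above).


|Q|=24, |F|=16, |δ|=47 (10 ε).
min D↑ (16 st, q0=0, F={13}): 0:f→1,a→2 1:f→1,a→3 2:f→1,a→4 3:f→5,a→6 4:f→7,a→4 5:f→8,a→9 6:f→10,a→6 7:f→11,a→12 8:f→13,a→8 9:f→14,a→9 10:f→14,a→13 11:f→15,a→6 12:f→9,a→6 13:f→13,a→13 14:f→13,a→13 15:f→15,a→13 [Hopcroft].
'fafff': N↓-sim [21, 17, 11, 8, 5, 2] end={s20,s8} ∉↓L; 5/5 deletions ∈↓L.
'faafa': run [21, 17, 11, 8, 4, 1] end={s8} ∉↓L; 5/5 deletions ∈↓L.
'aafffa': run [21, 20, 18, 15, 12, 6, 1] end={s8} ∉↓L; 6/6 deletions ∈↓L.
3 minimals (antichain).

A = [fafff, faafa, aafffa].
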